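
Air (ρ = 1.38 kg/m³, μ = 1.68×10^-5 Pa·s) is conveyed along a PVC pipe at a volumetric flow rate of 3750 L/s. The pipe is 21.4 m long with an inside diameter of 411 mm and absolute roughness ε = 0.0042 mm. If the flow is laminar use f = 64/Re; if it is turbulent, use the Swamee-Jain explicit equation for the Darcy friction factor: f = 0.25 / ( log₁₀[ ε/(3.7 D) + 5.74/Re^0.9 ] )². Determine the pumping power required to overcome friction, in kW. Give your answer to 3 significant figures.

P ≈ 1.29 kW

Q = 3750 L/s = 3750/1000 = 3.75 m³/s.
Cross-sectional area A = πD²/4 = π(0.411)²/4 = 0.1327 m²; mean velocity V = Q/A = 3.75/0.1327 = 28.27 m/s.
Reynolds number Re = ρVD/μ = 1.38 · 28.27 · 0.411 / 1.68e-05 = 9.543e+05.
Re > 4000 → turbulent. Relative roughness ε/D = 4.2e-06/0.411 = 1.02e-05. Swamee-Jain: f = 0.25/(log₁₀[1.02e-05/3.7 + 5.74/9.543e+05^0.9])² = 0.25/(log₁₀[2.76e-06 + 2.38e-05])² = 0.25/(-4.575)² = 0.01194.
Darcy-Weisbach: ΔP = f(L/D)(ρV²/2) = 0.01194·(21.4/0.411)·(1.38·28.27²/2) = 0.01194·52.07·551.3 = 342.8 Pa.
Pumping power P = QΔP = 3.75·342.8 = 1286 W = 1.29 kW.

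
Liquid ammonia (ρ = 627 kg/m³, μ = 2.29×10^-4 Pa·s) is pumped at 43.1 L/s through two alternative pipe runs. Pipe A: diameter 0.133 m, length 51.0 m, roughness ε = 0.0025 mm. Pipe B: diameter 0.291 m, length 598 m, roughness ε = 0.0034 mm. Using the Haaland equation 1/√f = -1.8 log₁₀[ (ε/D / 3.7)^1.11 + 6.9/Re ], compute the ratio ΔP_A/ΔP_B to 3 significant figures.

ΔP_A/ΔP_B ≈ 3.82

Pipe A: V = Q/A = 0.0431/0.01389 = 3.102 m/s; Re = 1.13e+06; ε/D = 1.88e-05; Haaland → f = 0.01173; ΔP_A = f(L/D)(ρV²/2) = 1.358e+04 Pa.
Pipe B: V = Q/A = 0.0431/0.06651 = 0.648 m/s; Re = 5.163e+05; ε/D = 1.17e-05; Haaland → f = 0.01312; ΔP_B = f(L/D)(ρV²/2) = 3551 Pa.
ΔP_A/ΔP_B = 1.358e+04/3551 = 3.82.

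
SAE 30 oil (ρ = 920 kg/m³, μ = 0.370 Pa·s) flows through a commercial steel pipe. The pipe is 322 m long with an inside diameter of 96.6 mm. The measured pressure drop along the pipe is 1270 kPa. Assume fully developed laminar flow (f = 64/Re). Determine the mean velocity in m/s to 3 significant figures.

V ≈ 3.11 m/s

For laminar flow, f = 64/Re with Re = ρVD/μ, so Darcy-Weisbach reduces to ΔP = 32μLV/D². Solving for V: V = ΔP·D²/(32μL) = 1.27e+06·(0.0966)²/(32·0.37·322) = 3.108 m/s.
Check: Re = ρVD/μ = 920·3.108·0.0966/0.37 = 746.6 < 2300, so the laminar assumption holds.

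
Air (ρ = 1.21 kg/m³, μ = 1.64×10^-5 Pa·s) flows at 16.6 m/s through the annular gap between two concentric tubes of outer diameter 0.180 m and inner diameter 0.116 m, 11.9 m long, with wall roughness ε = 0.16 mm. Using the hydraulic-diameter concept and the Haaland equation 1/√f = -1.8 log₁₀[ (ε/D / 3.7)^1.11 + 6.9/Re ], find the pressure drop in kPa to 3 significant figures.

ΔP ≈ 0.824 kPa

Hydraulic diameter D_h = 4A/P = D_o - D_i = 0.18 - 0.116 = 0.064 m.
Re = ρVD_h/μ = 1.21·16.6·0.064/1.64e-05 = 7.838e+04.
ε/D_h = 0.00016/0.064 = 0.0025; Haaland gives 1/√f = -1.8 log₁₀[0.000303+8.8e-05] = 6.135, so f = 0.02657.
ΔP = f(L/D_h)(ρV²/2) = 0.02657·11.9/0.064·166.7 = 823.7 Pa.
ΔP = 0.824 kPa.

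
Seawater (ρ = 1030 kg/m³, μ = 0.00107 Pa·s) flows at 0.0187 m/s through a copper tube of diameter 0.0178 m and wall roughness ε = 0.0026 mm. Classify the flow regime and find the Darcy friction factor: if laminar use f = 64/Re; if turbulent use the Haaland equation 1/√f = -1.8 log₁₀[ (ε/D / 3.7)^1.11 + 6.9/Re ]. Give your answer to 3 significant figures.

Re = ρVD/μ = 1030·0.0187·0.0178/0.00107 = 320.4.
Re < 2300 → laminar, so f = 64/Re = 0.1997 (roughness is irrelevant in laminar flow).

f ≈ 0.200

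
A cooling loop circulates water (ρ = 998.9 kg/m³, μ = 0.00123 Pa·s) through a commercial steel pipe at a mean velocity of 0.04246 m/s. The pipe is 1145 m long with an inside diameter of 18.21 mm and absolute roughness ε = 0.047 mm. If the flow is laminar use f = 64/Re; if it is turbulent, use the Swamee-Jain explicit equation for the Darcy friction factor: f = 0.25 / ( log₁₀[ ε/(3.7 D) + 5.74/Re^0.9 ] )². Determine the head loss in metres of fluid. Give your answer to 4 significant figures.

h_f ≈ 0.5889 m

Reynolds number Re = ρVD/μ = 998.9 · 0.04246 · 0.01821 / 0.00123 = 627.9.
Re < 2300 → laminar flow, so f = 64/Re = 64/627.9 = 0.1019 (the turbulent correlation is not needed).
Darcy-Weisbach: ΔP = f(L/D)(ρV²/2) = 0.1019·(1145/0.01821)·(998.9·0.04246²/2) = 0.1019·6.288e+04·0.9004 = 5771 Pa.
Head loss h_f = ΔP/(ρg) = 5771/(998.9·9.81) = 0.5889 m.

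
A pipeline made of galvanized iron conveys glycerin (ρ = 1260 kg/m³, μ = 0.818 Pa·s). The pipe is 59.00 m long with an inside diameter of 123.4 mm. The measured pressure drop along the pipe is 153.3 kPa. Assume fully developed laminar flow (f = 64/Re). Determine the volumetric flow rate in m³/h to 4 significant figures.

Q ≈ 65.08 m³/h

For laminar flow, f = 64/Re with Re = ρVD/μ, so Darcy-Weisbach reduces to ΔP = 32μLV/D². Solving for V: V = ΔP·D²/(32μL) = 1.533e+05·(0.1234)²/(32·0.818·59) = 1.512 m/s.
Check: Re = ρVD/μ = 1260·1.512·0.1234/0.818 = 287.3 < 2300, so the laminar assumption holds.
Q = V·A = 1.512·(π/4·0.1234²) = 0.01808 m³/s = 65.08 m³/h.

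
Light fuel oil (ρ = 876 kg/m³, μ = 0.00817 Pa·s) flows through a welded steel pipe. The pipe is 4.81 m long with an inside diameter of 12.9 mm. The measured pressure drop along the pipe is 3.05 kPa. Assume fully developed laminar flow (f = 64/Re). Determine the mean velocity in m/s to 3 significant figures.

For laminar flow, f = 64/Re with Re = ρVD/μ, so Darcy-Weisbach reduces to ΔP = 32μLV/D². Solving for V: V = ΔP·D²/(32μL) = 3050·(0.0129)²/(32·0.00817·4.81) = 0.4036 m/s.
Check: Re = ρVD/μ = 876·0.4036·0.0129/0.00817 = 558.3 < 2300, so the laminar assumption holds.

V ≈ 0.404 m/s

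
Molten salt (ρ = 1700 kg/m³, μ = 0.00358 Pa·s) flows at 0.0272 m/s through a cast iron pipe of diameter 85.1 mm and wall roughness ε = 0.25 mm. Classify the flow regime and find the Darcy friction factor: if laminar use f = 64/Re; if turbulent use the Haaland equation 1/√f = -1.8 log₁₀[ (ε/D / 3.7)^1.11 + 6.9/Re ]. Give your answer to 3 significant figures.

Re = ρVD/μ = 1700·0.0272·0.0851/0.00358 = 1099.
Re < 2300 → laminar, so f = 64/Re = 0.05823 (roughness is irrelevant in laminar flow).

f ≈ 0.0582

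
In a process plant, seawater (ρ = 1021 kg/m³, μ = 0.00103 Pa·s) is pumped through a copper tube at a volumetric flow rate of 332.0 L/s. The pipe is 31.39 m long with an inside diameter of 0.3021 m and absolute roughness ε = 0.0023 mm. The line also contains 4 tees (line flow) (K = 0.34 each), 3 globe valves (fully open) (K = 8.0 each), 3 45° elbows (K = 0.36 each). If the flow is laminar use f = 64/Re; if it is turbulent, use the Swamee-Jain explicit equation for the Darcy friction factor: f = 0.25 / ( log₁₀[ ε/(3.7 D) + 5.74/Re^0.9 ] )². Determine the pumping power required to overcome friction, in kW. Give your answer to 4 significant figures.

Q = 332.0 L/s = 332.0/1000 = 0.332 m³/s.
Cross-sectional area A = πD²/4 = π(0.3021)²/4 = 0.07168 m²; mean velocity V = Q/A = 0.332/0.07168 = 4.632 m/s.
Reynolds number Re = ρVD/μ = 1021 · 4.632 · 0.3021 / 0.00103 = 1.387e+06.
Re > 4000 → turbulent. Relative roughness ε/D = 2.3e-06/0.3021 = 7.61e-06. Swamee-Jain: f = 0.25/(log₁₀[7.61e-06/3.7 + 5.74/1.387e+06^0.9])² = 0.25/(log₁₀[2.06e-06 + 1.7e-05])² = 0.25/(-4.719)² = 0.01122.
Total minor-loss coefficient ΣK = 4·0.34 + 3·8 + 3·0.36 = 26.4.
ΔP = [f·L/D + ΣK]·(ρV²/2) = [0.01122·31.39/0.3021 + 26.4]·(1021·4.632²/2) = [1.166 + 26.4]·1.095e+04 = 3.023e+05 Pa.
Pumping power P = QΔP = 0.332·3.023e+05 = 100380 W = 100.4 kW.

P ≈ 100.4 kW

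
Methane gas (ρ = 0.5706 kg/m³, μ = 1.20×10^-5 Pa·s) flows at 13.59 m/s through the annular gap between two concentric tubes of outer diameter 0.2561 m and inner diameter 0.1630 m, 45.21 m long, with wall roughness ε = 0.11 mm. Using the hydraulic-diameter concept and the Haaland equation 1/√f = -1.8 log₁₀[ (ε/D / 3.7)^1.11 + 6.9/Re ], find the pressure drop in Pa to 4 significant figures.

ΔP ≈ 606.6 Pa

Hydraulic diameter D_h = 4A/P = D_o - D_i = 0.2561 - 0.163 = 0.0931 m.
Re = ρVD_h/μ = 0.5706·13.59·0.0931/1.2e-05 = 6.016e+04.
ε/D_h = 0.00011/0.0931 = 0.00118; Haaland gives 1/√f = -1.8 log₁₀[0.000132+0.000115] = 6.495, so f = 0.02371.
ΔP = f(L/D_h)(ρV²/2) = 0.02371·45.21/0.0931·52.69 = 606.6 Pa.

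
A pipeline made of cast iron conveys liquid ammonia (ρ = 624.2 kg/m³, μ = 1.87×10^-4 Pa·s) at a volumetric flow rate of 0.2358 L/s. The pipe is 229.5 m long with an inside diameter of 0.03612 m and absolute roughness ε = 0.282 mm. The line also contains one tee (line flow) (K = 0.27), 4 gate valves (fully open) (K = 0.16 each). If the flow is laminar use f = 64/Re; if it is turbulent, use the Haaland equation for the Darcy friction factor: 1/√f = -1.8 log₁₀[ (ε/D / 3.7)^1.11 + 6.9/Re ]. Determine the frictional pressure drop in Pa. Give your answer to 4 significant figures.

Q = 0.2358 L/s = 0.2358/1000 = 0.0002358 m³/s.
Cross-sectional area A = πD²/4 = π(0.03612)²/4 = 0.001025 m²; mean velocity V = Q/A = 0.0002358/0.001025 = 0.2301 m/s.
Reynolds number Re = ρVD/μ = 624.2 · 0.2301 · 0.03612 / 0.000187 = 2.775e+04.
Re > 4000 → turbulent. Relative roughness ε/D = 0.000282/0.03612 = 0.00781. Haaland: 1/√f = -1.8 log₁₀[(0.00781/3.7)^1.11 + 6.9/2.775e+04] = -1.8 log₁₀[0.00107 + 0.000249] = 5.183, so f = 0.03723.
Total minor-loss coefficient ΣK = 1·0.27 + 4·0.16 = 0.91.
ΔP = [f·L/D + ΣK]·(ρV²/2) = [0.03723·229.5/0.03612 + 0.91]·(624.2·0.2301²/2) = [236.5 + 0.91]·16.53 = 3924 Pa.

ΔP ≈ 3924 Pa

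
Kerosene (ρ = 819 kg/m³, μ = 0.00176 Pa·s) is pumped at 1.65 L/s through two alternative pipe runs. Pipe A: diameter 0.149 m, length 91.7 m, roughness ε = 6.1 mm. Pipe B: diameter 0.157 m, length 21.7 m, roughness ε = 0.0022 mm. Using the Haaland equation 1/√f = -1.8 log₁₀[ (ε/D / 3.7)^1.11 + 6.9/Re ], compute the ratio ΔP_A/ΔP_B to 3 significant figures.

Pipe A: V = Q/A = 0.00165/0.01744 = 0.09463 m/s; Re = 6561; ε/D = 0.0409; Haaland → f = 0.06944; ΔP_A = f(L/D)(ρV²/2) = 156.7 Pa.
Pipe B: V = Q/A = 0.00165/0.01936 = 0.08523 m/s; Re = 6227; ε/D = 1.4e-05; Haaland → f = 0.03535; ΔP_B = f(L/D)(ρV²/2) = 14.53 Pa.
ΔP_A/ΔP_B = 156.7/14.53 = 10.8.

ΔP_A/ΔP_B ≈ 10.8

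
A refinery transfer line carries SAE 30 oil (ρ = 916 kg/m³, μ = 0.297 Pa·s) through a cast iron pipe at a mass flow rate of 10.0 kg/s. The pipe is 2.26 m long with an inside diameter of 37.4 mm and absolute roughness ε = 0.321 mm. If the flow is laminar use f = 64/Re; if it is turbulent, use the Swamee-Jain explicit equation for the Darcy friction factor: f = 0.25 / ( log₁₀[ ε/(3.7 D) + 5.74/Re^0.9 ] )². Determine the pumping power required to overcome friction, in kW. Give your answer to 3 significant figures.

A = πD²/4 = π(0.0374)²/4 = 0.001099 m²; mean velocity V = ṁ/(ρA) = 10/(916 · 0.001099) = 9.937 m/s.
Reynolds number Re = ρVD/μ = 916 · 9.937 · 0.0374 / 0.297 = 1146.
Re < 2300 → laminar flow, so f = 64/Re = 64/1146 = 0.05583 (the turbulent correlation is not needed).
Darcy-Weisbach: ΔP = f(L/D)(ρV²/2) = 0.05583·(2.26/0.0374)·(916·9.937²/2) = 0.05583·60.43·4.523e+04 = 1.526e+05 Pa.
Q = ṁ/ρ = 10/916 = 0.01092 m³/s.
Pumping power P = QΔP = 0.01092·1.526e+05 = 1666 W = 1.67 kW.

P ≈ 1.67 kW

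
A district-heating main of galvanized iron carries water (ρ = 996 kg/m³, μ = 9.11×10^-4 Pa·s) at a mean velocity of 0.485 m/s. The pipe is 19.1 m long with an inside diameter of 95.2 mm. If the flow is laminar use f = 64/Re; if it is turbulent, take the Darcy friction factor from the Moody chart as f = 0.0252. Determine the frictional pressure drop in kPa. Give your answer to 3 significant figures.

ΔP ≈ 0.592 kPa

Reynolds number Re = ρVD/μ = 996 · 0.485 · 0.0952 / 0.000911 = 5.048e+04.
Re > 4000 → turbulent; use the Moody-chart value f = 0.0252.
Darcy-Weisbach: ΔP = f(L/D)(ρV²/2) = 0.0252·(19.1/0.0952)·(996·0.485²/2) = 0.0252·200.6·117.1 = 592.3 Pa.
ΔP = 592.3 Pa = 0.592 kPa.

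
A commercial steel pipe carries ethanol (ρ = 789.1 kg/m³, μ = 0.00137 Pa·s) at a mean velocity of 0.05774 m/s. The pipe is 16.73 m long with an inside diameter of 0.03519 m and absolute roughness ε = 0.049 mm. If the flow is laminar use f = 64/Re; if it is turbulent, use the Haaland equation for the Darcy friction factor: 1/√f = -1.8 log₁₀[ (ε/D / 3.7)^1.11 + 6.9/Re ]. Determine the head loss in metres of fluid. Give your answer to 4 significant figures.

h_f ≈ 0.004418 m

Reynolds number Re = ρVD/μ = 789.1 · 0.05774 · 0.03519 / 0.00137 = 1170.
Re < 2300 → laminar flow, so f = 64/Re = 64/1170 = 0.05469 (the turbulent correlation is not needed).
Darcy-Weisbach: ΔP = f(L/D)(ρV²/2) = 0.05469·(16.73/0.03519)·(789.1·0.05774²/2) = 0.05469·475.4·1.315 = 34.2 Pa.
Head loss h_f = ΔP/(ρg) = 34.2/(789.1·9.81) = 0.004418 m.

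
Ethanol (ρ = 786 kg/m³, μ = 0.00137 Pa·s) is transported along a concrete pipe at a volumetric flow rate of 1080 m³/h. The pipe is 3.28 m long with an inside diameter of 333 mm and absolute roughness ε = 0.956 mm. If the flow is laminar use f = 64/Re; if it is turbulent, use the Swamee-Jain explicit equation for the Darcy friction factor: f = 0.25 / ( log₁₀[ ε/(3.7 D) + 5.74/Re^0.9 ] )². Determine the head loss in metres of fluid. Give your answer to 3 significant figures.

Q = 1080 m³/h = 1080/3600 = 0.3 m³/s.
Cross-sectional area A = πD²/4 = π(0.333)²/4 = 0.08709 m²; mean velocity V = Q/A = 0.3/0.08709 = 3.445 m/s.
Reynolds number Re = ρVD/μ = 786 · 3.445 · 0.333 / 0.00137 = 6.581e+05.
Re > 4000 → turbulent. Relative roughness ε/D = 0.000956/0.333 = 0.00287. Swamee-Jain: f = 0.25/(log₁₀[0.00287/3.7 + 5.74/6.581e+05^0.9])² = 0.25/(log₁₀[0.000776 + 3.33e-05])² = 0.25/(-3.092)² = 0.02615.
Darcy-Weisbach: ΔP = f(L/D)(ρV²/2) = 0.02615·(3.28/0.333)·(786·3.445²/2) = 0.02615·9.85·4663 = 1201 Pa.
Head loss h_f = ΔP/(ρg) = 1201/(786·9.81) = 0.156 m.

h_f ≈ 0.156 m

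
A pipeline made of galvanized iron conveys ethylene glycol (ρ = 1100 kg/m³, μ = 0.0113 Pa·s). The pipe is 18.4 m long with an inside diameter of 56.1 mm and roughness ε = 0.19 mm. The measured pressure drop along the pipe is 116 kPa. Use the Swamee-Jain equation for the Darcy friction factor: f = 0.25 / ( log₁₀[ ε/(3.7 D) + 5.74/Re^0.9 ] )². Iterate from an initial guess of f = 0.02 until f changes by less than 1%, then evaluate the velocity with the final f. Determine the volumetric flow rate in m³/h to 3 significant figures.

Rearranging Darcy-Weisbach: V = √(2·ΔP·D/(f·L·ρ)). With ε/D = 0.00019/0.0561 = 0.00339, iterate starting from f = 0.02:
  f = 0.02 → V = √(2·1.16e+05·0.0561/(0.02·18.4·1100)) = 5.67 m/s; Re = ρVD/μ = 3.097e+04; f → 0.03094
  f = 0.03094 → V = 4.559 m/s; Re = 2.49e+04; f → 0.03167
  f = 0.03167 → V = 4.506 m/s; Re = 2.461e+04; f → 0.03171
Converged (Δf/f < 1%). With the final f = 0.03171: V = √(2·1.16e+05·0.0561/(0.03171·18.4·1100)) = 4.503 m/s.
Q = V·A = 4.503·(π/4·0.0561²) = 0.01113 m³/s = 40.1 m³/h.

Q ≈ 40.1 m³/h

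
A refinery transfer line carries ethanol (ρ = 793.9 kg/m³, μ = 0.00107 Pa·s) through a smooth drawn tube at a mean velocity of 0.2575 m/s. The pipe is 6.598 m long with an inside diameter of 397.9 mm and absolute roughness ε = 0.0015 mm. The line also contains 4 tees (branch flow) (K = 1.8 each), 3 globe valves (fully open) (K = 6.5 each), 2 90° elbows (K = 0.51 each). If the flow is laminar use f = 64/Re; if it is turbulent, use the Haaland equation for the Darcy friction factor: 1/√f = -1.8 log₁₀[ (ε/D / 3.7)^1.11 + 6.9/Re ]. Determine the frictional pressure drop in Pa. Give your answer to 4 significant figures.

Reynolds number Re = ρVD/μ = 793.9 · 0.2575 · 0.3979 / 0.00107 = 7.602e+04.
Re > 4000 → turbulent. Relative roughness ε/D = 1.5e-06/0.3979 = 3.77e-06. Haaland: 1/√f = -1.8 log₁₀[(3.77e-06/3.7)^1.11 + 6.9/7.602e+04] = -1.8 log₁₀[2.23e-07 + 9.08e-05] = 7.274, so f = 0.0189.
Total minor-loss coefficient ΣK = 4·1.8 + 3·6.5 + 2·0.51 = 27.7.
ΔP = [f·L/D + ΣK]·(ρV²/2) = [0.0189·6.598/0.3979 + 27.7]·(793.9·0.2575²/2) = [0.3134 + 27.7]·26.32 = 737.8 Pa.

ΔP ≈ 737.8 Pa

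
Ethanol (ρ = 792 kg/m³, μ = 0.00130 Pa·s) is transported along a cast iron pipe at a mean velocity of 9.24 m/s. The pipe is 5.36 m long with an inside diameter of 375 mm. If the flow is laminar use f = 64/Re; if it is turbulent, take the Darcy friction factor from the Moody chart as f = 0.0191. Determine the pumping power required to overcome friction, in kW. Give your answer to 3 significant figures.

P ≈ 9.42 kW

Reynolds number Re = ρVD/μ = 792 · 9.24 · 0.375 / 0.0013 = 2.111e+06.
Re > 4000 → turbulent; use the Moody-chart value f = 0.0191.
Darcy-Weisbach: ΔP = f(L/D)(ρV²/2) = 0.0191·(5.36/0.375)·(792·9.24²/2) = 0.0191·14.29·3.381e+04 = 9230 Pa.
Q = V·A = 9.24·0.1104 = 1.021 m³/s.
Pumping power P = QΔP = 1.021·9230 = 9420 W = 9.42 kW.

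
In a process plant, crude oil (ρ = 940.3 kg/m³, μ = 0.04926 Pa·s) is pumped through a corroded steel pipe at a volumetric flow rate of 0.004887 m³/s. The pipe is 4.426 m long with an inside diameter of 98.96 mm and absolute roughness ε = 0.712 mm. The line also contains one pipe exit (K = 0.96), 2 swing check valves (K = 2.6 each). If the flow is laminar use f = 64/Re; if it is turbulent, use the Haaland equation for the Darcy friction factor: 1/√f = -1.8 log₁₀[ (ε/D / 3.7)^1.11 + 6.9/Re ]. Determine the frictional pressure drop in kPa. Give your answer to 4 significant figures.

ΔP ≈ 1.622 kPa

Cross-sectional area A = πD²/4 = π(0.09896)²/4 = 0.007691 m²; mean velocity V = Q/A = 0.004887/0.007691 = 0.6354 m/s.
Reynolds number Re = ρVD/μ = 940.3 · 0.6354 · 0.09896 / 0.0493 = 1200.
Re < 2300 → laminar flow, so f = 64/Re = 64/1200 = 0.05332 (the turbulent correlation is not needed).
Total minor-loss coefficient ΣK = 1·0.96 + 2·2.6 = 6.16.
ΔP = [f·L/D + ΣK]·(ρV²/2) = [0.05332·4.426/0.09896 + 6.16]·(940.3·0.6354²/2) = [2.385 + 6.16]·189.8 = 1622 Pa.
ΔP = 1622 Pa = 1.622 kPa.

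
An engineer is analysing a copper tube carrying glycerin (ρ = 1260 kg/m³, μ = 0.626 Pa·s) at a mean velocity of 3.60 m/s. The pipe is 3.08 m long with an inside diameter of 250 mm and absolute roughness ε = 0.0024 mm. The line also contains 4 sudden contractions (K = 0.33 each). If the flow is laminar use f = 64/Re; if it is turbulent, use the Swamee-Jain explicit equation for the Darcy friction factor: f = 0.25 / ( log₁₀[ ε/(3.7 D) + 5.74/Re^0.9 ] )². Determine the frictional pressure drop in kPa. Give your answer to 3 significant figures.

Reynolds number Re = ρVD/μ = 1260 · 3.6 · 0.25 / 0.626 = 1812.
Re < 2300 → laminar flow, so f = 64/Re = 64/1812 = 0.03533 (the turbulent correlation is not needed).
Total minor-loss coefficient ΣK = 4·0.33 = 1.32.
ΔP = [f·L/D + ΣK]·(ρV²/2) = [0.03533·3.08/0.25 + 1.32]·(1260·3.6²/2) = [0.4353 + 1.32]·8165 = 1.433e+04 Pa.
ΔP = 1.433e+04 Pa = 14.3 kPa.

ΔP ≈ 14.3 kPa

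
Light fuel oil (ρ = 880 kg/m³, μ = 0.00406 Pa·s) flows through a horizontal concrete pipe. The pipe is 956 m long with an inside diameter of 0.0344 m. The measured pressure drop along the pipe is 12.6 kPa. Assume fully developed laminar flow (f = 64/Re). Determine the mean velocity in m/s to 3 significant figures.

V ≈ 0.120 m/s

For laminar flow, f = 64/Re with Re = ρVD/μ, so Darcy-Weisbach reduces to ΔP = 32μLV/D². Solving for V: V = ΔP·D²/(32μL) = 1.26e+04·(0.0344)²/(32·0.00406·956) = 0.12 m/s.
Check: Re = ρVD/μ = 880·0.12·0.0344/0.00406 = 895.1 < 2300, so the laminar assumption holds.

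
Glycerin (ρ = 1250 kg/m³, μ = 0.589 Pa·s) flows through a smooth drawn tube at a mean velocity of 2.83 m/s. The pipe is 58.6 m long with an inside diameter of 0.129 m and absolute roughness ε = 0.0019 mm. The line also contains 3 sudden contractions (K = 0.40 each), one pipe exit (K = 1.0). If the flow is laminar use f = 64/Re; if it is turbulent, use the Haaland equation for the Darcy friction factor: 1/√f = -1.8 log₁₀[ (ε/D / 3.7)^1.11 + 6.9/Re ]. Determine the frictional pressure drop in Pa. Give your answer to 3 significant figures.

Reynolds number Re = ρVD/μ = 1250 · 2.83 · 0.129 / 0.589 = 774.8.
Re < 2300 → laminar flow, so f = 64/Re = 64/774.8 = 0.08261 (the turbulent correlation is not needed).
Total minor-loss coefficient ΣK = 3·0.4 + 1·1 = 2.2.
ΔP = [f·L/D + ΣK]·(ρV²/2) = [0.08261·58.6/0.129 + 2.2]·(1250·2.83²/2) = [37.52 + 2.2]·5006 = 1.988e+05 Pa.

ΔP ≈ 199000 Pa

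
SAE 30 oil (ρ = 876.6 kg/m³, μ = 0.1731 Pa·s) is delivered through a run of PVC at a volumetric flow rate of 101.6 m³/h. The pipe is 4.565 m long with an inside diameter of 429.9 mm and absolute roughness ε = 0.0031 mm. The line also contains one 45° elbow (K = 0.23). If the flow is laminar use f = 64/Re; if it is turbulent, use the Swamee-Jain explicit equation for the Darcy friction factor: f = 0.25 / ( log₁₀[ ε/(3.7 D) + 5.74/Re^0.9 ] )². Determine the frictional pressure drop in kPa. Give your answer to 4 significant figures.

ΔP ≈ 0.03041 kPa

Q = 101.6 m³/h = 101.6/3600 = 0.02822 m³/s.
Cross-sectional area A = πD²/4 = π(0.4299)²/4 = 0.1452 m²; mean velocity V = Q/A = 0.02822/0.1452 = 0.1944 m/s.
Reynolds number Re = ρVD/μ = 876.6 · 0.1944 · 0.4299 / 0.173 = 423.3.
Re < 2300 → laminar flow, so f = 64/Re = 64/423.3 = 0.1512 (the turbulent correlation is not needed).
Total minor-loss coefficient ΣK = 1·0.23 = 0.23.
ΔP = [f·L/D + ΣK]·(ρV²/2) = [0.1512·4.565/0.4299 + 0.23]·(876.6·0.1944²/2) = [1.606 + 0.23]·16.57 = 30.41 Pa.
ΔP = 30.41 Pa = 0.03041 kPa.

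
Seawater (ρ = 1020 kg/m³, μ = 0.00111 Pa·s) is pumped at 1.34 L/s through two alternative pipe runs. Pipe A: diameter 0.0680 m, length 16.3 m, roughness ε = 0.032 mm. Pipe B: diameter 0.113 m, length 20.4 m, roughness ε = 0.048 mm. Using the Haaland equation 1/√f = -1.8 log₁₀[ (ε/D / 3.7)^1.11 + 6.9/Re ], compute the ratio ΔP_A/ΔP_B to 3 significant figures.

ΔP_A/ΔP_B ≈ 9.03

Pipe A: V = Q/A = 0.00134/0.003632 = 0.369 m/s; Re = 2.306e+04; ε/D = 0.000471; Haaland → f = 0.02578; ΔP_A = f(L/D)(ρV²/2) = 429.1 Pa.
Pipe B: V = Q/A = 0.00134/0.01003 = 0.1336 m/s; Re = 1.387e+04; ε/D = 0.000425; Haaland → f = 0.0289; ΔP_B = f(L/D)(ρV²/2) = 47.51 Pa.
ΔP_A/ΔP_B = 429.1/47.51 = 9.03.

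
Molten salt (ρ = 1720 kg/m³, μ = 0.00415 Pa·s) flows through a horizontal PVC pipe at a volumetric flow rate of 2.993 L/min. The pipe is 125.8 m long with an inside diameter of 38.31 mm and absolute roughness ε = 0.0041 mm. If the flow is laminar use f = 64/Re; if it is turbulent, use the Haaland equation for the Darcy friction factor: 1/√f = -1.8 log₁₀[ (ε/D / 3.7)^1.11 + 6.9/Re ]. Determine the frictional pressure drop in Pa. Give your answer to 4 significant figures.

Q = 2.993 L/min = 2.993/60000 = 4.988e-05 m³/s.
Cross-sectional area A = πD²/4 = π(0.03831)²/4 = 0.001153 m²; mean velocity V = Q/A = 4.988e-05/0.001153 = 0.04328 m/s.
Reynolds number Re = ρVD/μ = 1720 · 0.04328 · 0.03831 / 0.00415 = 687.1.
Re < 2300 → laminar flow, so f = 64/Re = 64/687.1 = 0.09314 (the turbulent correlation is not needed).
Darcy-Weisbach: ΔP = f(L/D)(ρV²/2) = 0.09314·(125.8/0.03831)·(1720·0.04328²/2) = 0.09314·3284·1.611 = 492.6 Pa.

ΔP ≈ 492.6 Pa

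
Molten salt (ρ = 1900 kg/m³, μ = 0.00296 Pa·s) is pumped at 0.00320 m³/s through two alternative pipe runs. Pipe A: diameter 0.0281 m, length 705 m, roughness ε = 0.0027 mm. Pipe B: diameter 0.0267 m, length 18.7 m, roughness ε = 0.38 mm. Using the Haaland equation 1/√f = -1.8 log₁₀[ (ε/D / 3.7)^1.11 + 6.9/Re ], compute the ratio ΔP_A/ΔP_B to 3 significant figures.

ΔP_A/ΔP_B ≈ 12.4

Pipe A: V = Q/A = 0.0032/0.0006202 = 5.16 m/s; Re = 9.307e+04; ε/D = 9.61e-05; Haaland → f = 0.0185; ΔP_A = f(L/D)(ρV²/2) = 1.174e+07 Pa.
Pipe B: V = Q/A = 0.0032/0.0005599 = 5.715 m/s; Re = 9.795e+04; ε/D = 0.0142; Haaland → f = 0.04342; ΔP_B = f(L/D)(ρV²/2) = 9.437e+05 Pa.
ΔP_A/ΔP_B = 1.174e+07/9.437e+05 = 12.4.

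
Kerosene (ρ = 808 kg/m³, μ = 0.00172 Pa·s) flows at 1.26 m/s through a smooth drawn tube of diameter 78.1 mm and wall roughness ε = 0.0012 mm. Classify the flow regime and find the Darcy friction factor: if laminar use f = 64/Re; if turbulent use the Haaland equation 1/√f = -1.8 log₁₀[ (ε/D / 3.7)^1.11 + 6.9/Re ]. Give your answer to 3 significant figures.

Re = ρVD/μ = 808·1.26·0.0781/0.00172 = 4.623e+04.
Re > 4000 → turbulent. ε/D = 1.2e-06/0.0781 = 1.54e-05; Haaland: 1/√f = -1.8 log₁₀[1.06e-06 + 0.000149] = 6.881, so f = 0.02112.

f ≈ 0.0211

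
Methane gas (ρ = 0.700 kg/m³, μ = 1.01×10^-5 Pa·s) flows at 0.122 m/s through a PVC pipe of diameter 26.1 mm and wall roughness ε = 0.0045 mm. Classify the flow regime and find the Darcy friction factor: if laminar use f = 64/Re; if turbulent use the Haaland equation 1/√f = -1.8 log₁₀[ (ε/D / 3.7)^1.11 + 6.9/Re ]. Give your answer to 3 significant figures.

Re = ρVD/μ = 0.7·0.122·0.0261/1.01e-05 = 220.7.
Re < 2300 → laminar, so f = 64/Re = 0.29 (roughness is irrelevant in laminar flow).

f ≈ 0.290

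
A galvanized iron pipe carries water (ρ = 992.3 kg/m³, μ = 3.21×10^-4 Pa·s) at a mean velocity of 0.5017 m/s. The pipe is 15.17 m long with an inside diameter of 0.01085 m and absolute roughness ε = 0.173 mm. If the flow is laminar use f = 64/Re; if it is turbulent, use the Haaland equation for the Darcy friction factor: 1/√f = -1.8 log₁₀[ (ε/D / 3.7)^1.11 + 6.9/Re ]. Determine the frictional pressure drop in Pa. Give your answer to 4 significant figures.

ΔP ≈ 8246 Pa

Reynolds number Re = ρVD/μ = 992.3 · 0.5017 · 0.01085 / 0.000321 = 1.683e+04.
Re > 4000 → turbulent. Relative roughness ε/D = 0.000173/0.01085 = 0.0159. Haaland: 1/√f = -1.8 log₁₀[(0.0159/3.7)^1.11 + 6.9/1.683e+04] = -1.8 log₁₀[0.00237 + 0.00041] = 4.602, so f = 0.04723.
Darcy-Weisbach: ΔP = f(L/D)(ρV²/2) = 0.04723·(15.17/0.01085)·(992.3·0.5017²/2) = 0.04723·1398·124.9 = 8246 Pa.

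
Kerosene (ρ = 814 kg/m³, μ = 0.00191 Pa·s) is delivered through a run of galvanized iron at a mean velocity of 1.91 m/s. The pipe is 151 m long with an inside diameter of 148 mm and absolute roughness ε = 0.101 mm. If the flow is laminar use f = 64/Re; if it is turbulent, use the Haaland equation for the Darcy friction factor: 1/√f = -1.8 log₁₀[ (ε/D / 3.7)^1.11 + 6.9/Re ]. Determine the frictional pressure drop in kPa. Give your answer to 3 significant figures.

ΔP ≈ 30.9 kPa

Reynolds number Re = ρVD/μ = 814 · 1.91 · 0.148 / 0.00191 = 1.205e+05.
Re > 4000 → turbulent. Relative roughness ε/D = 0.000101/0.148 = 0.000682. Haaland: 1/√f = -1.8 log₁₀[(0.000682/3.7)^1.11 + 6.9/1.205e+05] = -1.8 log₁₀[7.16e-05 + 5.73e-05] = 7.002, so f = 0.0204.
Darcy-Weisbach: ΔP = f(L/D)(ρV²/2) = 0.0204·(151/0.148)·(814·1.91²/2) = 0.0204·1020·1485 = 3.09e+04 Pa.
ΔP = 3.09e+04 Pa = 30.9 kPa.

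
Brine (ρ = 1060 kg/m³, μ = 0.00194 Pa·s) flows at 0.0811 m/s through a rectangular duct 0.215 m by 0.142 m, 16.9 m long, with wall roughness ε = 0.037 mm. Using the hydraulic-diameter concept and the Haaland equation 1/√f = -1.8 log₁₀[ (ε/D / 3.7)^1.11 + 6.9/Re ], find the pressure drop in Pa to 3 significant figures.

ΔP ≈ 11.6 Pa

Hydraulic diameter D_h = 4A/P = 4·(0.215·0.142)/(2·(0.215+0.142)) = 0.1221/0.714 = 0.171 m.
Re = ρVD_h/μ = 1060·0.0811·0.171/0.00194 = 7579.
ε/D_h = 3.7e-05/0.171 = 0.000216; Haaland gives 1/√f = -1.8 log₁₀[2e-05+0.00091] = 5.456, so f = 0.03359.
ΔP = f(L/D_h)(ρV²/2) = 0.03359·16.9/0.171·3.486 = 11.57 Pa.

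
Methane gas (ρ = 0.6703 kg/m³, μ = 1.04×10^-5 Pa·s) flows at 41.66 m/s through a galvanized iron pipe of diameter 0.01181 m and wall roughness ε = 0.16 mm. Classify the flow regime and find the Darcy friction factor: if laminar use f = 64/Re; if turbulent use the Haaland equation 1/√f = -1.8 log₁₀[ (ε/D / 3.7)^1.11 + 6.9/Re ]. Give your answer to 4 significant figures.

f ≈ 0.04366

Re = ρVD/μ = 0.6703·41.66·0.01181/1.04e-05 = 3.171e+04.
Re > 4000 → turbulent. ε/D = 0.00016/0.01181 = 0.0135; Haaland: 1/√f = -1.8 log₁₀[0.00198 + 0.000218] = 4.786, so f = 0.04366.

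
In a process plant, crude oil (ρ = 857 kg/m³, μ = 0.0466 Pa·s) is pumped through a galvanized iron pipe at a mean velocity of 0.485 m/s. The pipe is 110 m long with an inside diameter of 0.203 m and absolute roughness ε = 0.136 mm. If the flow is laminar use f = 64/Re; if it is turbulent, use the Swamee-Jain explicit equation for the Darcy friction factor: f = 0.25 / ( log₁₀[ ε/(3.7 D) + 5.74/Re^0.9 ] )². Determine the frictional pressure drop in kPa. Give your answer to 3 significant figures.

Reynolds number Re = ρVD/μ = 857 · 0.485 · 0.203 / 0.0466 = 1811.
Re < 2300 → laminar flow, so f = 64/Re = 64/1811 = 0.03535 (the turbulent correlation is not needed).
Darcy-Weisbach: ΔP = f(L/D)(ρV²/2) = 0.03535·(110/0.203)·(857·0.485²/2) = 0.03535·541.9·100.8 = 1931 Pa.
ΔP = 1931 Pa = 1.93 kPa.

ΔP ≈ 1.93 kPa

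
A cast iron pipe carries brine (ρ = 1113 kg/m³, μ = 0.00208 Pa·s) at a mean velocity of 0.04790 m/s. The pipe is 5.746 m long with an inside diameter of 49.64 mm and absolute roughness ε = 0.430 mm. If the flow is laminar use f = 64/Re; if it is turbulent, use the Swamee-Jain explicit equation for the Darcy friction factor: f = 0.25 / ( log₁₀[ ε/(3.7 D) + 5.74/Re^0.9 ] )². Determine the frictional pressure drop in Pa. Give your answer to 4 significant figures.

ΔP ≈ 7.434 Pa

Reynolds number Re = ρVD/μ = 1113 · 0.0479 · 0.04964 / 0.00208 = 1272.
Re < 2300 → laminar flow, so f = 64/Re = 64/1272 = 0.0503 (the turbulent correlation is not needed).
Darcy-Weisbach: ΔP = f(L/D)(ρV²/2) = 0.0503·(5.746/0.04964)·(1113·0.0479²/2) = 0.0503·115.8·1.277 = 7.434 Pa.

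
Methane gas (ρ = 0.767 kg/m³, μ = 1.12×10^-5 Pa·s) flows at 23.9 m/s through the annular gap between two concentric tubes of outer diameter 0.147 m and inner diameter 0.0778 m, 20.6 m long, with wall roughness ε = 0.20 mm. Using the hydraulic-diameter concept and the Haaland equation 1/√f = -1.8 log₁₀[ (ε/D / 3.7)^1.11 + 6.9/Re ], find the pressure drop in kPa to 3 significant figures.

ΔP ≈ 1.76 kPa

Hydraulic diameter D_h = 4A/P = D_o - D_i = 0.147 - 0.0778 = 0.0692 m.
Re = ρVD_h/μ = 0.767·23.9·0.0692/1.12e-05 = 1.133e+05.
ε/D_h = 0.0002/0.0692 = 0.00289; Haaland gives 1/√f = -1.8 log₁₀[0.000356+6.09e-05] = 6.085, so f = 0.02701.
ΔP = f(L/D_h)(ρV²/2) = 0.02701·20.6/0.0692·219.1 = 1761 Pa.
ΔP = 1.76 kPa.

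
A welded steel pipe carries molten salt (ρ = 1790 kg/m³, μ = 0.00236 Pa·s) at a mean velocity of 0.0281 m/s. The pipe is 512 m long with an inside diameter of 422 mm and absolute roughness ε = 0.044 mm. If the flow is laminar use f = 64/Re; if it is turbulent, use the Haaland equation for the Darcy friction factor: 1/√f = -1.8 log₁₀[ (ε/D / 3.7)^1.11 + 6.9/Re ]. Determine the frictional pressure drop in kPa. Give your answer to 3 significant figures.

Reynolds number Re = ρVD/μ = 1790 · 0.0281 · 0.422 / 0.00236 = 8994.
Re > 4000 → turbulent. Relative roughness ε/D = 4.4e-05/0.422 = 0.000104. Haaland: 1/√f = -1.8 log₁₀[(0.000104/3.7)^1.11 + 6.9/8994] = -1.8 log₁₀[8.9e-06 + 0.000767] = 5.598, so f = 0.03191.
Darcy-Weisbach: ΔP = f(L/D)(ρV²/2) = 0.03191·(512/0.422)·(1790·0.0281²/2) = 0.03191·1213·0.7067 = 27.36 Pa.
ΔP = 27.36 Pa = 0.0274 kPa.

ΔP ≈ 0.0274 kPa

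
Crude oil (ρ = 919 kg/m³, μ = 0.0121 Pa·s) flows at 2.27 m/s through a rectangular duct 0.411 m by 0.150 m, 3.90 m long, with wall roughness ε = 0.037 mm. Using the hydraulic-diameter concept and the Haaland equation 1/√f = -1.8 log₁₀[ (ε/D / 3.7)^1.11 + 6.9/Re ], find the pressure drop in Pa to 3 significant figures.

Hydraulic diameter D_h = 4A/P = 4·(0.411·0.15)/(2·(0.411+0.15)) = 0.2466/1.122 = 0.2198 m.
Re = ρVD_h/μ = 919·2.27·0.2198/0.0121 = 3.789e+04.
ε/D_h = 3.7e-05/0.2198 = 0.000168; Haaland gives 1/√f = -1.8 log₁₀[1.51e-05+0.000182] = 6.669, so f = 0.02248.
ΔP = f(L/D_h)(ρV²/2) = 0.02248·3.9/0.2198·2368 = 944.7 Pa.

ΔP ≈ 945 Pa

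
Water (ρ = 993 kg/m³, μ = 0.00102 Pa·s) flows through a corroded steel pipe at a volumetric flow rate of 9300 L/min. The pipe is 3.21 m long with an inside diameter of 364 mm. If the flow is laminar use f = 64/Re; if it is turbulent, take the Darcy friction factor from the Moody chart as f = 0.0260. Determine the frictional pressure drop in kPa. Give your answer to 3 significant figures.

ΔP ≈ 0.253 kPa

Q = 9300 L/min = 9300/60000 = 0.155 m³/s.
Cross-sectional area A = πD²/4 = π(0.364)²/4 = 0.1041 m²; mean velocity V = Q/A = 0.155/0.1041 = 1.489 m/s.
Reynolds number Re = ρVD/μ = 993 · 1.489 · 0.364 / 0.00102 = 5.278e+05.
Re > 4000 → turbulent; use the Moody-chart value f = 0.0260.
Darcy-Weisbach: ΔP = f(L/D)(ρV²/2) = 0.026·(3.21/0.364)·(993·1.489²/2) = 0.026·8.819·1102 = 252.6 Pa.
ΔP = 252.6 Pa = 0.253 kPa.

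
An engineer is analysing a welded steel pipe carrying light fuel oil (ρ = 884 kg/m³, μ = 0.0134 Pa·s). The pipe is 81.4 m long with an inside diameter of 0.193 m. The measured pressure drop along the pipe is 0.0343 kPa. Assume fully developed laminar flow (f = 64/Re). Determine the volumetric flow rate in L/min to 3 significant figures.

Q ≈ 64.3 L/min

For laminar flow, f = 64/Re with Re = ρVD/μ, so Darcy-Weisbach reduces to ΔP = 32μLV/D². Solving for V: V = ΔP·D²/(32μL) = 34.3·(0.193)²/(32·0.0134·81.4) = 0.0366 m/s.
Check: Re = ρVD/μ = 884·0.0366·0.193/0.0134 = 466.1 < 2300, so the laminar assumption holds.
Q = V·A = 0.0366·(π/4·0.193²) = 0.001071 m³/s = 64.3 L/min.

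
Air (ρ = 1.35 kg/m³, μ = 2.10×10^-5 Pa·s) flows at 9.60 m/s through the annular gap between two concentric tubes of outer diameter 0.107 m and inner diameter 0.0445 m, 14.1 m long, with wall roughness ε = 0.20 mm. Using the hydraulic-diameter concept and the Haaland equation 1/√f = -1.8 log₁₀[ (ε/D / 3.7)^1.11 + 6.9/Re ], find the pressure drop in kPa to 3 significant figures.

Hydraulic diameter D_h = 4A/P = D_o - D_i = 0.107 - 0.0445 = 0.0625 m.
Re = ρVD_h/μ = 1.35·9.6·0.0625/2.1e-05 = 3.857e+04.
ε/D_h = 0.0002/0.0625 = 0.0032; Haaland gives 1/√f = -1.8 log₁₀[0.000398+0.000179] = 5.83, so f = 0.02942.
ΔP = f(L/D_h)(ρV²/2) = 0.02942·14.1/0.0625·62.21 = 412.9 Pa.
ΔP = 0.413 kPa.

ΔP ≈ 0.413 kPa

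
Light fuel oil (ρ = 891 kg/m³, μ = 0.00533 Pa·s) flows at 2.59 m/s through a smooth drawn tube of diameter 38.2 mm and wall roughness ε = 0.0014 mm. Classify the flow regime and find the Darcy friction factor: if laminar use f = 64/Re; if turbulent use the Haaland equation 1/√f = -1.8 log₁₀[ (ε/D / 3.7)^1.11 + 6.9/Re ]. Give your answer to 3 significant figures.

f ≈ 0.0271

Re = ρVD/μ = 891·2.59·0.0382/0.00533 = 1.654e+04.
Re > 4000 → turbulent. ε/D = 1.4e-06/0.0382 = 3.66e-05; Haaland: 1/√f = -1.8 log₁₀[2.79e-06 + 0.000417] = 6.078, so f = 0.02707.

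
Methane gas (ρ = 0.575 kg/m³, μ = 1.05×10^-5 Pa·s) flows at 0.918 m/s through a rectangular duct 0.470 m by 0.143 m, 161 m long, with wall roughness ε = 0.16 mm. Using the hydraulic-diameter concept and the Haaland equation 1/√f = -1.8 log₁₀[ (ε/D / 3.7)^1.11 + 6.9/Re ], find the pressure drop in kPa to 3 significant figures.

ΔP ≈ 0.00552 kPa

Hydraulic diameter D_h = 4A/P = 4·(0.47·0.143)/(2·(0.47+0.143)) = 0.2688/1.226 = 0.2193 m.
Re = ρVD_h/μ = 0.575·0.918·0.2193/1.05e-05 = 1.102e+04.
ε/D_h = 0.00016/0.2193 = 0.00073; Haaland gives 1/√f = -1.8 log₁₀[7.72e-05+0.000626] = 5.675, so f = 0.03105.
ΔP = f(L/D_h)(ρV²/2) = 0.03105·161/0.2193·0.2423 = 5.523 Pa.
ΔP = 0.00552 kPa.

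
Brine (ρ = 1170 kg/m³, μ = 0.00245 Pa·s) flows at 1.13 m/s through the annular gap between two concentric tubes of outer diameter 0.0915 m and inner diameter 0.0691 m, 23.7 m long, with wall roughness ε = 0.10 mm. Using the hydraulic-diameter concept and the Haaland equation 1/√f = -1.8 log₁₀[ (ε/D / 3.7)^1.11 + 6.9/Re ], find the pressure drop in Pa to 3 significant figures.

ΔP ≈ 28200 Pa

Hydraulic diameter D_h = 4A/P = D_o - D_i = 0.0915 - 0.0691 = 0.0224 m.
Re = ρVD_h/μ = 1170·1.13·0.0224/0.00245 = 1.209e+04.
ε/D_h = 0.0001/0.0224 = 0.00446; Haaland gives 1/√f = -1.8 log₁₀[0.000576+0.000571] = 5.293, so f = 0.0357.
ΔP = f(L/D_h)(ρV²/2) = 0.0357·23.7/0.0224·747 = 2.821e+04 Pa.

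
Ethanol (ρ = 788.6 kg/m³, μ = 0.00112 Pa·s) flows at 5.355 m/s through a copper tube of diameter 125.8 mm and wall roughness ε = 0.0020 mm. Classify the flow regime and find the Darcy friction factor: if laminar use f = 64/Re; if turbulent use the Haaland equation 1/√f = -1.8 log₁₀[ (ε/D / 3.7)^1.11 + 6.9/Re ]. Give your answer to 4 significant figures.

f ≈ 0.01337

Re = ρVD/μ = 788.6·5.355·0.1258/0.00112 = 4.743e+05.
Re > 4000 → turbulent. ε/D = 2e-06/0.1258 = 1.59e-05; Haaland: 1/√f = -1.8 log₁₀[1.1e-06 + 1.45e-05] = 8.65, so f = 0.01337.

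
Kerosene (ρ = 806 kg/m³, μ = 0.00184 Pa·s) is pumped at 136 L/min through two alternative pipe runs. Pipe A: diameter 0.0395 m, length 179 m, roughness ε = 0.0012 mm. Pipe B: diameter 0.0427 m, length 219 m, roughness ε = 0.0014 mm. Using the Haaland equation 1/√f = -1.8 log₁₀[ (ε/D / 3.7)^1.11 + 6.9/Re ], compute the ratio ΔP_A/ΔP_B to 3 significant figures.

Pipe A: V = Q/A = 0.002267/0.001225 = 1.85 m/s; Re = 3.201e+04; ε/D = 3.04e-05; Haaland → f = 0.02302; ΔP_A = f(L/D)(ρV²/2) = 1.438e+05 Pa.
Pipe B: V = Q/A = 0.002267/0.001432 = 1.583 m/s; Re = 2.961e+04; ε/D = 3.28e-05; Haaland → f = 0.02345; ΔP_B = f(L/D)(ρV²/2) = 1.214e+05 Pa.
ΔP_A/ΔP_B = 1.438e+05/1.214e+05 = 1.18.

ΔP_A/ΔP_B ≈ 1.18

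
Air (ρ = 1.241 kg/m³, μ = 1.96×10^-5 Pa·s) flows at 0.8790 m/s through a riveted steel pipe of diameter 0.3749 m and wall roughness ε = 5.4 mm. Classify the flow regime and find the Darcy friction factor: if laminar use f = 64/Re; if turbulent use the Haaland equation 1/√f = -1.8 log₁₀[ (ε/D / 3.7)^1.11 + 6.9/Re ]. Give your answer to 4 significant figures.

Re = ρVD/μ = 1.241·0.879·0.3749/1.96e-05 = 2.087e+04.
Re > 4000 → turbulent. ε/D = 0.0054/0.3749 = 0.0144; Haaland: 1/√f = -1.8 log₁₀[0.00211 + 0.000331] = 4.701, so f = 0.04525.

f ≈ 0.04525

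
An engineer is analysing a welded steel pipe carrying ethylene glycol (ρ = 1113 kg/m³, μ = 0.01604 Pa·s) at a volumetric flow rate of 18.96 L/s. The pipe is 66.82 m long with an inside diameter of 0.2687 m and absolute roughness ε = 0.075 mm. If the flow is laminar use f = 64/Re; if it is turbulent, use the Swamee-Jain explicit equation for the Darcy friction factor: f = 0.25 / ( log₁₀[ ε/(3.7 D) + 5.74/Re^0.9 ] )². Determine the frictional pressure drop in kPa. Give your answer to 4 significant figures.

ΔP ≈ 0.5542 kPa

Q = 18.96 L/s = 18.96/1000 = 0.01896 m³/s.
Cross-sectional area A = πD²/4 = π(0.2687)²/4 = 0.05671 m²; mean velocity V = Q/A = 0.01896/0.05671 = 0.3344 m/s.
Reynolds number Re = ρVD/μ = 1113 · 0.3344 · 0.2687 / 0.016 = 6234.
Re > 4000 → turbulent. Relative roughness ε/D = 7.5e-05/0.2687 = 0.000279. Swamee-Jain: f = 0.25/(log₁₀[0.000279/3.7 + 5.74/6234^0.9])² = 0.25/(log₁₀[7.54e-05 + 0.00221])² = 0.25/(-2.642)² = 0.03582.
Darcy-Weisbach: ΔP = f(L/D)(ρV²/2) = 0.03582·(66.82/0.2687)·(1113·0.3344²/2) = 0.03582·248.7·62.21 = 554.2 Pa.
ΔP = 554.2 Pa = 0.5542 kPa.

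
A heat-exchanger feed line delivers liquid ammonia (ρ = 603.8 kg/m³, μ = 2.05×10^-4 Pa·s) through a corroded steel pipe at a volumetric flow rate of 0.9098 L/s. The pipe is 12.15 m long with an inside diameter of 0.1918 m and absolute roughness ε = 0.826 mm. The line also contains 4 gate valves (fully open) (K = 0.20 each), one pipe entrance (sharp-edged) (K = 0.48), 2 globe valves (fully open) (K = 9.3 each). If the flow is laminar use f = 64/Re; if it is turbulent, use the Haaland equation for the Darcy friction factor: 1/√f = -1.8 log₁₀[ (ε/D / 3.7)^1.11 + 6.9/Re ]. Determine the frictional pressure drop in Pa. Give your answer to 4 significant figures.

Q = 0.9098 L/s = 0.9098/1000 = 0.0009098 m³/s.
Cross-sectional area A = πD²/4 = π(0.1918)²/4 = 0.02889 m²; mean velocity V = Q/A = 0.0009098/0.02889 = 0.03149 m/s.
Reynolds number Re = ρVD/μ = 603.8 · 0.03149 · 0.1918 / 0.000205 = 1.779e+04.
Re > 4000 → turbulent. Relative roughness ε/D = 0.000826/0.1918 = 0.00431. Haaland: 1/√f = -1.8 log₁₀[(0.00431/3.7)^1.11 + 6.9/1.779e+04] = -1.8 log₁₀[0.000554 + 0.000388] = 5.447, so f = 0.0337.
Total minor-loss coefficient ΣK = 4·0.2 + 1·0.48 + 2·9.3 = 19.9.
ΔP = [f·L/D + ΣK]·(ρV²/2) = [0.0337·12.15/0.1918 + 19.9]·(603.8·0.03149²/2) = [2.135 + 19.9]·0.2994 = 6.59 Pa.

ΔP ≈ 6.590 Pa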